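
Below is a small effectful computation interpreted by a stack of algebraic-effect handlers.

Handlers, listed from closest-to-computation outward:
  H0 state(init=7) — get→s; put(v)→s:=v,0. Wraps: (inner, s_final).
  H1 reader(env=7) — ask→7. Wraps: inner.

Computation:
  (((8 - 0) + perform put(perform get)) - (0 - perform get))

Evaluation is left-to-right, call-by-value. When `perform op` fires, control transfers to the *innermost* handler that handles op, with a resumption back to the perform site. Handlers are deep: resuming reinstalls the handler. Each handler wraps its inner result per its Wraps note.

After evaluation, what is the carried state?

Answer: 7

Step-by-step:
get @ H0 ⇒ 7
put(7) @ H0 ⇒ s:=7
get @ H0 ⇒ 7
H0 returns (15, 7)
H1 returns (15, 7)
= (15, 7)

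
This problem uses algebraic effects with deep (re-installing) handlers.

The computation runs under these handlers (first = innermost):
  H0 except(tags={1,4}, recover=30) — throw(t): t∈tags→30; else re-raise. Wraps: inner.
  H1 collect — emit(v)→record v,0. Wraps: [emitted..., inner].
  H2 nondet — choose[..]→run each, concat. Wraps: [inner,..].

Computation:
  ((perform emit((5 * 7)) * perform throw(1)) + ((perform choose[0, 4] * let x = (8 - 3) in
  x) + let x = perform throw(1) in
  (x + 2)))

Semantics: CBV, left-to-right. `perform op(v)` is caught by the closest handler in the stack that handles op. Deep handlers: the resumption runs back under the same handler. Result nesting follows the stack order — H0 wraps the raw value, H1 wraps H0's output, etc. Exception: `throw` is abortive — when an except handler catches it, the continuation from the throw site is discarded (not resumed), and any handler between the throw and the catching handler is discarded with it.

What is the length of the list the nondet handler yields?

Answer: 1

Working:
emit(35) @ H1 ⇒ out+=35
throw(1) @ H0 caught ⇒ 30
H1 returns [35, 30]
H2 returns [[35, 30]]
= [[35, 30]]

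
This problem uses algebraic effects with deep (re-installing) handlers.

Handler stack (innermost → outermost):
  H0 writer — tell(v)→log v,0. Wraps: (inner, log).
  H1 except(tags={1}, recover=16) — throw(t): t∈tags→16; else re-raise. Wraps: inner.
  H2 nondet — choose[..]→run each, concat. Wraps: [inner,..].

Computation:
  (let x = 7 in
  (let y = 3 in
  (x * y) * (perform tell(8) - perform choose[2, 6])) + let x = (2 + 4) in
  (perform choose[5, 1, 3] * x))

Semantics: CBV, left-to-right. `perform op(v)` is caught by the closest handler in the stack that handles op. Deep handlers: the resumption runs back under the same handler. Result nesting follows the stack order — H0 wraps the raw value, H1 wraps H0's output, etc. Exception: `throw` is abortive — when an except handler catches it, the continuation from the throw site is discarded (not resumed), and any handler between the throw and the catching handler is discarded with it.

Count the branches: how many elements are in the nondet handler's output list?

Answer: 6

Working:
tell(8) @ H0 ⇒ log+=8
choose[2, 6] @ H2
  branch[0] choose=2:
    choose[5, 1, 3] @ H2
      branch[0] choose=5:
        H0 returns (-12, (8))
        H1 returns (-12, (8))
        H2 returns [(-12, (8))]
      branch[1] choose=1:
        H0 returns (-36, (8))
        H1 returns (-36, (8))
        H2 returns [(-36, (8))]
      branch[2] choose=3:
        H0 returns (-24, (8))
        H1 returns (-24, (8))
        H2 returns [(-24, (8))]
  branch[1] choose=6:
    choose[5, 1, 3] @ H2
      branch[0] choose=5:
        H0 returns (-96, (8))
        H1 returns (-96, (8))
        H2 returns [(-96, (8))]
      branch[1] choose=1:
        H0 returns (-120, (8))
        H1 returns (-120, (8))
        H2 returns [(-120, (8))]
      branch[2] choose=3:
        H0 returns (-108, (8))
        H1 returns (-108, (8))
        H2 returns [(-108, (8))]
= [(-12, (8)), (-36, (8)), (-24, (8)), (-96, (8)), (-120, (8)), (-108, (8))]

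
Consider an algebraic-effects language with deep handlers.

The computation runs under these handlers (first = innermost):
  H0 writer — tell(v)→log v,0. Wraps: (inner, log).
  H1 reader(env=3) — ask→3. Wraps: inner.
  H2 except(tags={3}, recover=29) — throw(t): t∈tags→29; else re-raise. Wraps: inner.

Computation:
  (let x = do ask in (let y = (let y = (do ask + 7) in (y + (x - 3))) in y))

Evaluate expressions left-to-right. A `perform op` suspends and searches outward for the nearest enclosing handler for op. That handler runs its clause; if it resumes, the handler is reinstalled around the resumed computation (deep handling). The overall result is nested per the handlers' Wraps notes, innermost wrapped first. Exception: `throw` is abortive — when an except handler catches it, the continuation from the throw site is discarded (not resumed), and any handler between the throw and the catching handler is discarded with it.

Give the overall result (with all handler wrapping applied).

Step-by-step:
ask @ H1 ⇒ 3
ask @ H1 ⇒ 3
H0 returns (10, ())
H1 returns (10, ())
H2 returns (10, ())
= (10, ())

Answer: (10, ())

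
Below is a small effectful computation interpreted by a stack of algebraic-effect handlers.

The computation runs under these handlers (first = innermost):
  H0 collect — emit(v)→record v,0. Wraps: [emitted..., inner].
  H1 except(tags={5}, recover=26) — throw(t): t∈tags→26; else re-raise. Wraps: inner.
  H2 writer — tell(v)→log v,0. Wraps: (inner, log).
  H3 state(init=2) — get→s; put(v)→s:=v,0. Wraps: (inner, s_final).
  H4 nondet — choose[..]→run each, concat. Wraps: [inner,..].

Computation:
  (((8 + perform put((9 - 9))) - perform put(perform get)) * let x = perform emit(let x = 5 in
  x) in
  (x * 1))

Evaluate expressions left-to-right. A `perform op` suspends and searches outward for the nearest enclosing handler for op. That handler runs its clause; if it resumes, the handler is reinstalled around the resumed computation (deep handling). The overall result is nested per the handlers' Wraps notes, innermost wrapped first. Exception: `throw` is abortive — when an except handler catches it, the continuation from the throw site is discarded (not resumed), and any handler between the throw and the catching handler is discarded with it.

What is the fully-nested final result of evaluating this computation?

Step-by-step:
put(0) @ H3 ⇒ s:=0
get @ H3 ⇒ 0
put(0) @ H3 ⇒ s:=0
emit(5) @ H0 ⇒ out+=5
H0 returns [5, 0]
H1 returns [5, 0]
H2 returns ([5, 0], ())
H3 returns (([5, 0], ()), 0)
H4 returns [(([5, 0], ()), 0)]
= [(([5, 0], ()), 0)]

Answer: [(([5, 0], ()), 0)]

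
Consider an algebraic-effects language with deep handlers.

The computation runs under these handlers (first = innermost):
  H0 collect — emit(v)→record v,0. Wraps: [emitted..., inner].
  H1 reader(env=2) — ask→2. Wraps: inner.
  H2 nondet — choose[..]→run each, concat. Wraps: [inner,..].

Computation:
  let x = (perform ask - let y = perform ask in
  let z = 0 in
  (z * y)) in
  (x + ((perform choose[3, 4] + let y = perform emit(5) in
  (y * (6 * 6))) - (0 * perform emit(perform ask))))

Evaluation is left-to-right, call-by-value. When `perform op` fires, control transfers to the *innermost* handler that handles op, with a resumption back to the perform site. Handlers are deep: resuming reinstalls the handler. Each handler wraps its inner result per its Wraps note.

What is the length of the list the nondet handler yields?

Answer: 2

Working:
ask @ H1 ⇒ 2
ask @ H1 ⇒ 2
choose[3, 4] @ H2
  branch[0] choose=3:
    emit(5) @ H0 ⇒ out+=5
    ask @ H1 ⇒ 2
    emit(2) @ H0 ⇒ out+=2
    H0 returns [5, 2, 5]
    H1 returns [5, 2, 5]
    H2 returns [[5, 2, 5]]
  branch[1] choose=4:
    emit(5) @ H0 ⇒ out+=5
    ask @ H1 ⇒ 2
    emit(2) @ H0 ⇒ out+=2
    H0 returns [5, 2, 6]
    H1 returns [5, 2, 6]
    H2 returns [[5, 2, 6]]
= [[5, 2, 5], [5, 2, 6]]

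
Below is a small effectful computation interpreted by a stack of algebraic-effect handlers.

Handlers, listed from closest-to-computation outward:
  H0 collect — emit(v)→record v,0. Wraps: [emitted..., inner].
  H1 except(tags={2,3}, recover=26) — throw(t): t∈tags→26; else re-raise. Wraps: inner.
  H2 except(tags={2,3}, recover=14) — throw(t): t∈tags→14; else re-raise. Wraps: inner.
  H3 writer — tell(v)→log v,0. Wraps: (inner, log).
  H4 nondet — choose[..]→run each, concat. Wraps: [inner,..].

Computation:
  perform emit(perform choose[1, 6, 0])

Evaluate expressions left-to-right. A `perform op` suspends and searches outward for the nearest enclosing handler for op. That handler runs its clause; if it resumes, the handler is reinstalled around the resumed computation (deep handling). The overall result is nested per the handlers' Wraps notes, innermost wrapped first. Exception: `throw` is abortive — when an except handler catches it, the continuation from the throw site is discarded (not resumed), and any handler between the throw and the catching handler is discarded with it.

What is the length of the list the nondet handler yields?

Working:
choose[1, 6, 0] @ H4
  branch[0] choose=1:
    emit(1) @ H0 ⇒ out+=1
    H0 returns [1, 0]
    H1 returns [1, 0]
    H2 returns [1, 0]
    H3 returns ([1, 0], ())
    H4 returns [([1, 0], ())]
  branch[1] choose=6:
    emit(6) @ H0 ⇒ out+=6
    H0 returns [6, 0]
    H1 returns [6, 0]
    H2 returns [6, 0]
    H3 returns ([6, 0], ())
    H4 returns [([6, 0], ())]
  branch[2] choose=0:
    emit(0) @ H0 ⇒ out+=0
    H0 returns [0, 0]
    H1 returns [0, 0]
    H2 returns [0, 0]
    H3 returns ([0, 0], ())
    H4 returns [([0, 0], ())]
= [([1, 0], ()), ([6, 0], ()), ([0, 0], ())]

Answer: 3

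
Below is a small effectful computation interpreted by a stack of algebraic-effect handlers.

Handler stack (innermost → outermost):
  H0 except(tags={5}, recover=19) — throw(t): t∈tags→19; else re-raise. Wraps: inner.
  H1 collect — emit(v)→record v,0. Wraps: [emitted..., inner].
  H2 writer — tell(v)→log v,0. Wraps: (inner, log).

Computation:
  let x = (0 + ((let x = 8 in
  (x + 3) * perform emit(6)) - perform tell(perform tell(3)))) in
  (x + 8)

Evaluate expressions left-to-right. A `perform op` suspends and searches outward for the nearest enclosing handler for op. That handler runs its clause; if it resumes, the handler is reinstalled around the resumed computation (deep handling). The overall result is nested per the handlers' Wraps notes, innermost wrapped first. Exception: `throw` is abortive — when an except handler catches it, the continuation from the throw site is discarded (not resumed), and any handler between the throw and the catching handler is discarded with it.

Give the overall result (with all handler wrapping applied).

Evaluation trace:
emit(6) @ H1 ⇒ out+=6
tell(3) @ H2 ⇒ log+=3
tell(0) @ H2 ⇒ log+=0
H0 returns 8
H1 returns [6, 8]
H2 returns ([6, 8], (3, 0))
= ([6, 8], (3, 0))

Answer: ([6, 8], (3, 0))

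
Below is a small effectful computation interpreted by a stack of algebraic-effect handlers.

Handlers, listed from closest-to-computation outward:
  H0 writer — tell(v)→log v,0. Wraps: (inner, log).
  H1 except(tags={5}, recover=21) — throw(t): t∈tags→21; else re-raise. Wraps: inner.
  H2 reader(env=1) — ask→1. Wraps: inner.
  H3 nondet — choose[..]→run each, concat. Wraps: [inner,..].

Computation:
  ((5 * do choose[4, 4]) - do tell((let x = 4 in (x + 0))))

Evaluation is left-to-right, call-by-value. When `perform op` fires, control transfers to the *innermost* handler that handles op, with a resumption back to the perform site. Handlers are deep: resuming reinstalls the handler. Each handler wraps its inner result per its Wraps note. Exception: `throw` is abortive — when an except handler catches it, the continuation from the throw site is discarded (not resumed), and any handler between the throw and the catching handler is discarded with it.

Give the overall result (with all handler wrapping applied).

Answer: [(20, (4)), (20, (4))]

Working:
choose[4, 4] @ H3
  branch[0] choose=4:
    tell(4) @ H0 ⇒ log+=4
    H0 returns (20, (4))
    H1 returns (20, (4))
    H2 returns (20, (4))
    H3 returns [(20, (4))]
  branch[1] choose=4:
    tell(4) @ H0 ⇒ log+=4
    H0 returns (20, (4))
    H1 returns (20, (4))
    H2 returns (20, (4))
    H3 returns [(20, (4))]
= [(20, (4)), (20, (4))]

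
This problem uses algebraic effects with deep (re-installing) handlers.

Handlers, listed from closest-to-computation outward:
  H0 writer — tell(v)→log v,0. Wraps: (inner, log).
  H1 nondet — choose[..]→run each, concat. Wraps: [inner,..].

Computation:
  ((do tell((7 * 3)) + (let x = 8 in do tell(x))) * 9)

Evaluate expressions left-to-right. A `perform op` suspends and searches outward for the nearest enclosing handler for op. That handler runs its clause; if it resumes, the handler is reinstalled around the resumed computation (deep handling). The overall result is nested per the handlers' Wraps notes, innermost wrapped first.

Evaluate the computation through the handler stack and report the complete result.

Answer: [(0, (21, 8))]

Step-by-step:
tell(21) @ H0 ⇒ log+=21
tell(8) @ H0 ⇒ log+=8
H0 returns (0, (21, 8))
H1 returns [(0, (21, 8))]
= [(0, (21, 8))]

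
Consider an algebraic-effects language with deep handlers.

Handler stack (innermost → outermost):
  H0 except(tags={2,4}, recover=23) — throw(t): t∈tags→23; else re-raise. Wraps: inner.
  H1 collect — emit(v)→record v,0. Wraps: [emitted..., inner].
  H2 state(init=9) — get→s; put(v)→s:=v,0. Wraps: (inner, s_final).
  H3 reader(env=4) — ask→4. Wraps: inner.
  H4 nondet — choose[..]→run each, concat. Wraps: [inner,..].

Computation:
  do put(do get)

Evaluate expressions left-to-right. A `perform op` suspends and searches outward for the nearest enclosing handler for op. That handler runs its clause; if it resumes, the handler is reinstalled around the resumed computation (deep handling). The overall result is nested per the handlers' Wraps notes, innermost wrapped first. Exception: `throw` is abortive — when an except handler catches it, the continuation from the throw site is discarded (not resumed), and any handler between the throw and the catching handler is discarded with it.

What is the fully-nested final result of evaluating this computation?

Evaluation trace:
get @ H2 ⇒ 9
put(9) @ H2 ⇒ s:=9
H0 returns 0
H1 returns [0]
H2 returns ([0], 9)
H3 returns ([0], 9)
H4 returns [([0], 9)]
= [([0], 9)]

Answer: [([0], 9)]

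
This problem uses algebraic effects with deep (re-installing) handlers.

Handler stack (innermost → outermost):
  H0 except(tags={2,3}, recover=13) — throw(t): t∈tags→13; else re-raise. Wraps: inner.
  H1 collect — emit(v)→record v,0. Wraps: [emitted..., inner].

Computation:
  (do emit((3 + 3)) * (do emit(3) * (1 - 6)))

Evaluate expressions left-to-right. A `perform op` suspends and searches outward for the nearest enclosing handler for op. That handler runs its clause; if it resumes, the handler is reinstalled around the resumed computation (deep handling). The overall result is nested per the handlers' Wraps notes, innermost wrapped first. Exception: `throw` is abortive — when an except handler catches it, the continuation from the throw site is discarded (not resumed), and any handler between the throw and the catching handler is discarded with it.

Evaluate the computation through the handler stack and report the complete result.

Answer: [6, 3, 0]

Step-by-step:
emit(6) @ H1 ⇒ out+=6
emit(3) @ H1 ⇒ out+=3
H0 returns 0
H1 returns [6, 3, 0]
= [6, 3, 0]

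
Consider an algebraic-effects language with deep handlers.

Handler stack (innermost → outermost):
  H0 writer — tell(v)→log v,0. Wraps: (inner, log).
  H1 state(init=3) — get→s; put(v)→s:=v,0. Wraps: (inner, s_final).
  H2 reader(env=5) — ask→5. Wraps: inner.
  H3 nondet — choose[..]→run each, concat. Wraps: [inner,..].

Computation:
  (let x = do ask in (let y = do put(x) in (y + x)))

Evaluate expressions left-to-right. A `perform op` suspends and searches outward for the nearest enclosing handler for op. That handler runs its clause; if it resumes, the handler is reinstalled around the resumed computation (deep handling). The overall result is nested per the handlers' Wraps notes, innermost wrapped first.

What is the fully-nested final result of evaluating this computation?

Working:
ask @ H2 ⇒ 5
put(5) @ H1 ⇒ s:=5
H0 returns (5, ())
H1 returns ((5, ()), 5)
H2 returns ((5, ()), 5)
H3 returns [((5, ()), 5)]
= [((5, ()), 5)]

Answer: [((5, ()), 5)]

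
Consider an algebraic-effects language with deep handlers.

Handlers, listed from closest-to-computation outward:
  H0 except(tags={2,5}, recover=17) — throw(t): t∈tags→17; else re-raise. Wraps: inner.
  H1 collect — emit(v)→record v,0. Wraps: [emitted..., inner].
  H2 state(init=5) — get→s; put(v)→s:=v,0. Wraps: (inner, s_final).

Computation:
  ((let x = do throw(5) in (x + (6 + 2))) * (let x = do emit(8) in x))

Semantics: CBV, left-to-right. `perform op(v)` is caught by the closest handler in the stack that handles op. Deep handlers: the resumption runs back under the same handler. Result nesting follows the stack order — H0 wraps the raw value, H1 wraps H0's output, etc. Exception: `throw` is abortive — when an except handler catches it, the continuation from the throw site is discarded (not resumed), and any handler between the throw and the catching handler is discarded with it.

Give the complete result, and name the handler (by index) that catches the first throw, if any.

Answer: ([17], 5) ; first throw caught by: H0

Working:
throw(5) @ H0 caught ⇒ 17
H1 returns [17]
H2 returns ([17], 5)
= ([17], 5)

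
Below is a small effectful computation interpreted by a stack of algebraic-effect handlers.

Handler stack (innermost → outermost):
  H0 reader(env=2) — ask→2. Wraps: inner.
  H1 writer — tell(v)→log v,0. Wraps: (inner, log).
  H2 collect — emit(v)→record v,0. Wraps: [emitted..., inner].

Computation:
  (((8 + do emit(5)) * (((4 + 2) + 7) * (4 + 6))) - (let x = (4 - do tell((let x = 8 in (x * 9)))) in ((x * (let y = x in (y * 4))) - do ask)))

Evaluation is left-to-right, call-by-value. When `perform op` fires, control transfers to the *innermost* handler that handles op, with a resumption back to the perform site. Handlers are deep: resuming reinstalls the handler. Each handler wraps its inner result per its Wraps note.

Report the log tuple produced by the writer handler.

Working:
emit(5) @ H2 ⇒ out+=5
tell(72) @ H1 ⇒ log+=72
ask @ H0 ⇒ 2
H0 returns 978
H1 returns (978, (72))
H2 returns [5, (978, (72))]
= [5, (978, (72))]

Answer: (72)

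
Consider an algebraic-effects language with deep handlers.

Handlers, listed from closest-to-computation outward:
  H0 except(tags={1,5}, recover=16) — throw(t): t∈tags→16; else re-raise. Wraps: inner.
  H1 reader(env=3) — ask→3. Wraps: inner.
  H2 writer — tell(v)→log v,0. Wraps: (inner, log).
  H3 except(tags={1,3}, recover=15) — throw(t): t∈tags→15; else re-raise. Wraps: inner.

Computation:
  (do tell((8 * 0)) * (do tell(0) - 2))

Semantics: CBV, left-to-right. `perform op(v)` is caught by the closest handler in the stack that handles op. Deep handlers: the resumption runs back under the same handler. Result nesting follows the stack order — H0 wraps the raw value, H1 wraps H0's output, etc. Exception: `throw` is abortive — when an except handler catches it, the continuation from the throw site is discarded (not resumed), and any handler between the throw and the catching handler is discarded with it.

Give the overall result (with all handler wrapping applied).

Working:
tell(0) @ H2 ⇒ log+=0
tell(0) @ H2 ⇒ log+=0
H0 returns 0
H1 returns 0
H2 returns (0, (0, 0))
H3 returns (0, (0, 0))
= (0, (0, 0))

Answer: (0, (0, 0))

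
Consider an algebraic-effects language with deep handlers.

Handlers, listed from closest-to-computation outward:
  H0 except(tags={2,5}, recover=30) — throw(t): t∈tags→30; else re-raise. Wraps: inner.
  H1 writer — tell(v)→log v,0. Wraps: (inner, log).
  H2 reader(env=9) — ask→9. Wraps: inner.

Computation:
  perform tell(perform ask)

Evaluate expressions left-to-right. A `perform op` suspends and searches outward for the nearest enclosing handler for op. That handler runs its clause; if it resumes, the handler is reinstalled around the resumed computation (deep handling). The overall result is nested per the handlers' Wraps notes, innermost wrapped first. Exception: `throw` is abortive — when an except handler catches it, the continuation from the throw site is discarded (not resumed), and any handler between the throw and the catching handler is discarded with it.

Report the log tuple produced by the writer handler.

Answer: (9)

Working:
ask @ H2 ⇒ 9
tell(9) @ H1 ⇒ log+=9
H0 returns 0
H1 returns (0, (9))
H2 returns (0, (9))
= (0, (9))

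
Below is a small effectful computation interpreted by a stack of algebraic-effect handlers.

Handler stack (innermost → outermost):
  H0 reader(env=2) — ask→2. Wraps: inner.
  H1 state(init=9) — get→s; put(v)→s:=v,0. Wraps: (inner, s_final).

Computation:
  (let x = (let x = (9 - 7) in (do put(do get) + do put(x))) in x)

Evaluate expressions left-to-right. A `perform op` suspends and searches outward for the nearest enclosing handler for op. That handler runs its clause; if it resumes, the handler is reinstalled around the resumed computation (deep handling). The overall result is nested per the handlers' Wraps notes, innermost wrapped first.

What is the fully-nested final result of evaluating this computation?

Answer: (0, 2)

Working:
get @ H1 ⇒ 9
put(9) @ H1 ⇒ s:=9
put(2) @ H1 ⇒ s:=2
H0 returns 0
H1 returns (0, 2)
= (0, 2)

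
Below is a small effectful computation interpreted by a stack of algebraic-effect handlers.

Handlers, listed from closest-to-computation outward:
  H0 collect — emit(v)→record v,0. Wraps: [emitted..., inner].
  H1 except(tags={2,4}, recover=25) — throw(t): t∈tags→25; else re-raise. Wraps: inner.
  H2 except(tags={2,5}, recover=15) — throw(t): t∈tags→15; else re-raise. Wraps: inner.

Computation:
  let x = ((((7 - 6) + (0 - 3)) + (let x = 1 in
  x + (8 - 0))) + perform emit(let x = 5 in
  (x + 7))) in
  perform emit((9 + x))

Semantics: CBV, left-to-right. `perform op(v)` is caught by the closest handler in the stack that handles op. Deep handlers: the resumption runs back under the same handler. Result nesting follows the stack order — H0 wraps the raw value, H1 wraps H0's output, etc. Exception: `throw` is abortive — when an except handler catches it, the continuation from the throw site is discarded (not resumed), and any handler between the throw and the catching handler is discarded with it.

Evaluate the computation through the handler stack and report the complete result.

Answer: [12, 16, 0]

Evaluation trace:
emit(12) @ H0 ⇒ out+=12
emit(16) @ H0 ⇒ out+=16
H0 returns [12, 16, 0]
H1 returns [12, 16, 0]
H2 returns [12, 16, 0]
= [12, 16, 0]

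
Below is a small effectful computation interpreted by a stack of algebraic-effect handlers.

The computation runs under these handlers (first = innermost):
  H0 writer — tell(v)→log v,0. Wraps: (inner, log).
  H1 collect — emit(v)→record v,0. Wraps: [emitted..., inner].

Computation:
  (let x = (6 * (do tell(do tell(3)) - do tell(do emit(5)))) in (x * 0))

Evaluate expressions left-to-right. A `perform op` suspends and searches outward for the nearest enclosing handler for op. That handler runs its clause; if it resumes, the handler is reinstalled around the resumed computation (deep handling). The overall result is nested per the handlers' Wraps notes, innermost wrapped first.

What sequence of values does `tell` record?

Working:
tell(3) @ H0 ⇒ log+=3
tell(0) @ H0 ⇒ log+=0
emit(5) @ H1 ⇒ out+=5
tell(0) @ H0 ⇒ log+=0
H0 returns (0, (3, 0, 0))
H1 returns [5, (0, (3, 0, 0))]
= [5, (0, (3, 0, 0))]

Answer: (3, 0, 0)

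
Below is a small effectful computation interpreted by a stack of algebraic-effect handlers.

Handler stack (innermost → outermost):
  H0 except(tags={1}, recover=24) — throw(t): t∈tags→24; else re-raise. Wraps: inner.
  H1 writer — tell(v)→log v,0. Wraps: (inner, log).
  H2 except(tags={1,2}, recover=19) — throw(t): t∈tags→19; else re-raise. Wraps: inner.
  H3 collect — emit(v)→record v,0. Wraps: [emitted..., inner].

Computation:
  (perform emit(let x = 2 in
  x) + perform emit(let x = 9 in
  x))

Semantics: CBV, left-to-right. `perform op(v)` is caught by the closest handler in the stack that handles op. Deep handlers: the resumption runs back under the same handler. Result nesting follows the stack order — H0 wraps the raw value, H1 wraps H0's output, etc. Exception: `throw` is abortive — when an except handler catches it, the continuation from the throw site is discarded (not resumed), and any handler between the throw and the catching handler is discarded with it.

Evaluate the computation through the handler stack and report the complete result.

Working:
emit(2) @ H3 ⇒ out+=2
emit(9) @ H3 ⇒ out+=9
H0 returns 0
H1 returns (0, ())
H2 returns (0, ())
H3 returns [2, 9, (0, ())]
= [2, 9, (0, ())]

Answer: [2, 9, (0, ())]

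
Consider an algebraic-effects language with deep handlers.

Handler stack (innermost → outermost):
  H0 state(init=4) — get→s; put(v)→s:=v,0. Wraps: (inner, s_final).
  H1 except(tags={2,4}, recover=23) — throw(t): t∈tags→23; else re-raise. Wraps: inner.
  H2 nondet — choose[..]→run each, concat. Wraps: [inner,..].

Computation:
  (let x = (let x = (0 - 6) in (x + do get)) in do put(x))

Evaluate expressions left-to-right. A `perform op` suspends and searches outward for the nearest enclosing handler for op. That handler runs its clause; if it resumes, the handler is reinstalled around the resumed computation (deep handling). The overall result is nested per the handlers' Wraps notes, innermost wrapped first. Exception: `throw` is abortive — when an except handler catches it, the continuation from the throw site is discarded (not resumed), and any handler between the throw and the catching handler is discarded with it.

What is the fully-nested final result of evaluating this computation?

Answer: [(0, -2)]

Evaluation trace:
get @ H0 ⇒ 4
put(-2) @ H0 ⇒ s:=-2
H0 returns (0, -2)
H1 returns (0, -2)
H2 returns [(0, -2)]
= [(0, -2)]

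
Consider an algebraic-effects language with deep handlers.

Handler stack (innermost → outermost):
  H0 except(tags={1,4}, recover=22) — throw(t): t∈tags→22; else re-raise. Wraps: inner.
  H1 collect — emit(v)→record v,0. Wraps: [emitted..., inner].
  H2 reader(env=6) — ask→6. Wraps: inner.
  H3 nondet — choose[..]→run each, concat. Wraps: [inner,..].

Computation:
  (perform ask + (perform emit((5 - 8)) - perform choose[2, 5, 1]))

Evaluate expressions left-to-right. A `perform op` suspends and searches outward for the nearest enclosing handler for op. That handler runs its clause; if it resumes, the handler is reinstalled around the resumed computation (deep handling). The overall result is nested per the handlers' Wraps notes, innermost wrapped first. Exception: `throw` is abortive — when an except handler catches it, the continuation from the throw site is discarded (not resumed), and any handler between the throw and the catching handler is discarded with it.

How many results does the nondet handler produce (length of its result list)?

Answer: 3

Step-by-step:
ask @ H2 ⇒ 6
emit(-3) @ H1 ⇒ out+=-3
choose[2, 5, 1] @ H3
  branch[0] choose=2:
    H0 returns 4
    H1 returns [-3, 4]
    H2 returns [-3, 4]
    H3 returns [[-3, 4]]
  branch[1] choose=5:
    H0 returns 1
    H1 returns [-3, 1]
    H2 returns [-3, 1]
    H3 returns [[-3, 1]]
  branch[2] choose=1:
    H0 returns 5
    H1 returns [-3, 5]
    H2 returns [-3, 5]
    H3 returns [[-3, 5]]
= [[-3, 4], [-3, 1], [-3, 5]]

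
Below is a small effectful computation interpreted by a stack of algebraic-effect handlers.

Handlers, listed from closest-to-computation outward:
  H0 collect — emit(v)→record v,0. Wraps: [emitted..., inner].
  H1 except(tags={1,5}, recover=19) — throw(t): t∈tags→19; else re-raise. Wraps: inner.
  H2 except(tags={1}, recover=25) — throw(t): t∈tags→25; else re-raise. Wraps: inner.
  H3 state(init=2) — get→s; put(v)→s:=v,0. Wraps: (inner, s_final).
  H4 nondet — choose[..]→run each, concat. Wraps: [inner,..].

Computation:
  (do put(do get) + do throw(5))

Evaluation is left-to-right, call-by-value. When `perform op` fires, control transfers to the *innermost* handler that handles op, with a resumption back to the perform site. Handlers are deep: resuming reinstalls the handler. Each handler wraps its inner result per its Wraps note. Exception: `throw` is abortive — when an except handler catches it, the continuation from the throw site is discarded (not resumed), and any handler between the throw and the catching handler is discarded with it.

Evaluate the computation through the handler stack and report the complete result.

Evaluation trace:
get @ H3 ⇒ 2
put(2) @ H3 ⇒ s:=2
throw(5) @ H1 caught ⇒ 19
H2 returns 19
H3 returns (19, 2)
H4 returns [(19, 2)]
= [(19, 2)]

Answer: [(19, 2)]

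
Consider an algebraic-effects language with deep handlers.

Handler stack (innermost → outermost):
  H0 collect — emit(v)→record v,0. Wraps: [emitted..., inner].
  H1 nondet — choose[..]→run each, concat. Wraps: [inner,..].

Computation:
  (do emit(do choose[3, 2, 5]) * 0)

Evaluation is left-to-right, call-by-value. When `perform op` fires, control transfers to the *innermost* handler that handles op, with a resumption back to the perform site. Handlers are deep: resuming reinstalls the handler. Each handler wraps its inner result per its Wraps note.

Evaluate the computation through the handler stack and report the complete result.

Answer: [[3, 0], [2, 0], [5, 0]]

Evaluation trace:
choose[3, 2, 5] @ H1
  branch[0] choose=3:
    emit(3) @ H0 ⇒ out+=3
    H0 returns [3, 0]
    H1 returns [[3, 0]]
  branch[1] choose=2:
    emit(2) @ H0 ⇒ out+=2
    H0 returns [2, 0]
    H1 returns [[2, 0]]
  branch[2] choose=5:
    emit(5) @ H0 ⇒ out+=5
    H0 returns [5, 0]
    H1 returns [[5, 0]]
= [[3, 0], [2, 0], [5, 0]]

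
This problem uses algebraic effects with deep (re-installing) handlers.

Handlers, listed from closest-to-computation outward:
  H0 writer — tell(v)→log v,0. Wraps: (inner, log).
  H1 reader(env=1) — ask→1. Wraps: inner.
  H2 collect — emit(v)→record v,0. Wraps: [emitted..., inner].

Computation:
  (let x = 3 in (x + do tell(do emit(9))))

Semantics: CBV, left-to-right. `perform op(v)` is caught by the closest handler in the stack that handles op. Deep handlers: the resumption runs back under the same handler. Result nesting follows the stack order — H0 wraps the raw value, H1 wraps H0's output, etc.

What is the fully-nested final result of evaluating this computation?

Step-by-step:
emit(9) @ H2 ⇒ out+=9
tell(0) @ H0 ⇒ log+=0
H0 returns (3, (0))
H1 returns (3, (0))
H2 returns [9, (3, (0))]
= [9, (3, (0))]

Answer: [9, (3, (0))]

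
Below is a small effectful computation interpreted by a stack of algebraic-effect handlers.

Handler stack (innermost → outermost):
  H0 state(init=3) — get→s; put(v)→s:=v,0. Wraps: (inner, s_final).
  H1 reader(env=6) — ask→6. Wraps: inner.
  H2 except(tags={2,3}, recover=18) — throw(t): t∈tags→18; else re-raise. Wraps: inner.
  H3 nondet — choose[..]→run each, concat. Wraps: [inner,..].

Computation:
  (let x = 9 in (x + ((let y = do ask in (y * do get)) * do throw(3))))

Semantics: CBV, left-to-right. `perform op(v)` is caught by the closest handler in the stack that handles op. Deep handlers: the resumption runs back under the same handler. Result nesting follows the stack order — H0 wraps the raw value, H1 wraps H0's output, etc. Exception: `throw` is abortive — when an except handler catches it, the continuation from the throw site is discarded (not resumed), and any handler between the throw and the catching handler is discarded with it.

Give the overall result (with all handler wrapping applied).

Answer: [18]

Step-by-step:
ask @ H1 ⇒ 6
get @ H0 ⇒ 3
throw(3) @ H2 caught ⇒ 18
H3 returns [18]
= [18]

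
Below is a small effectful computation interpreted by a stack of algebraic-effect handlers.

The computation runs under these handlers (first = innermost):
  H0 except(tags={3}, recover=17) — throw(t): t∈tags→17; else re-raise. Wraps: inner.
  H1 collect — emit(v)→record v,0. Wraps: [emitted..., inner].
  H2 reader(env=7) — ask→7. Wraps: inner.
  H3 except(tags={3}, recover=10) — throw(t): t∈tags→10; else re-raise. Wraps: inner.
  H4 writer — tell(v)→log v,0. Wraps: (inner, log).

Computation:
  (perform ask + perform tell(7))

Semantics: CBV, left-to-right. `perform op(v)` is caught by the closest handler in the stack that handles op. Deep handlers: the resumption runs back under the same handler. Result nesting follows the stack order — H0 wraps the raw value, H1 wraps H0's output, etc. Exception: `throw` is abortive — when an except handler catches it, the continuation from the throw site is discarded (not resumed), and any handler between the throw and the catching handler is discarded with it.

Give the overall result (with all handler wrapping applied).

Answer: ([7], (7))

Step-by-step:
ask @ H2 ⇒ 7
tell(7) @ H4 ⇒ log+=7
H0 returns 7
H1 returns [7]
H2 returns [7]
H3 returns [7]
H4 returns ([7], (7))
= ([7], (7))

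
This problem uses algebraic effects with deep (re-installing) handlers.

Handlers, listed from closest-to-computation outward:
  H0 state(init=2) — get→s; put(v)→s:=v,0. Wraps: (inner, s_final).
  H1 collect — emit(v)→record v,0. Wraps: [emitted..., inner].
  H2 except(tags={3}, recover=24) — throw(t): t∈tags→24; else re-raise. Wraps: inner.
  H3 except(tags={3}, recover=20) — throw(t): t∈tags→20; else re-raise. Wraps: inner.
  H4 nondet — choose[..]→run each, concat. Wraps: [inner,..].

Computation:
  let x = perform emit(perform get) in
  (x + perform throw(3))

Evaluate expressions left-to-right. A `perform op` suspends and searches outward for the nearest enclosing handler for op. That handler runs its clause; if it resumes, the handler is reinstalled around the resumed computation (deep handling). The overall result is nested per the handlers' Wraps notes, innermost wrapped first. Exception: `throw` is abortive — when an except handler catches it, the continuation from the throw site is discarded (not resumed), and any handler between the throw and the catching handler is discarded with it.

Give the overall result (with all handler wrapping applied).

Answer: [24]

Evaluation trace:
get @ H0 ⇒ 2
emit(2) @ H1 ⇒ out+=2
throw(3) @ H2 caught ⇒ 24
H3 returns 24
H4 returns [24]
= [24]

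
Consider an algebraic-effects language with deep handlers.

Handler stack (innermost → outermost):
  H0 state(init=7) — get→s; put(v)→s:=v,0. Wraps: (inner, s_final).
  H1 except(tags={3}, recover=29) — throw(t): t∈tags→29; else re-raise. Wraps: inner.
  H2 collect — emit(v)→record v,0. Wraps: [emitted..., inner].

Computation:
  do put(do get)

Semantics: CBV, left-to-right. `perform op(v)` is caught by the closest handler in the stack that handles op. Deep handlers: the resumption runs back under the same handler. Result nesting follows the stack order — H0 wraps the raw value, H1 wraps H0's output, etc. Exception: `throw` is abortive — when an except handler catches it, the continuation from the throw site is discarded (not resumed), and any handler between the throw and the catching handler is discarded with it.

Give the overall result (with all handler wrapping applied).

Answer: [(0, 7)]

Step-by-step:
get @ H0 ⇒ 7
put(7) @ H0 ⇒ s:=7
H0 returns (0, 7)
H1 returns (0, 7)
H2 returns [(0, 7)]
= [(0, 7)]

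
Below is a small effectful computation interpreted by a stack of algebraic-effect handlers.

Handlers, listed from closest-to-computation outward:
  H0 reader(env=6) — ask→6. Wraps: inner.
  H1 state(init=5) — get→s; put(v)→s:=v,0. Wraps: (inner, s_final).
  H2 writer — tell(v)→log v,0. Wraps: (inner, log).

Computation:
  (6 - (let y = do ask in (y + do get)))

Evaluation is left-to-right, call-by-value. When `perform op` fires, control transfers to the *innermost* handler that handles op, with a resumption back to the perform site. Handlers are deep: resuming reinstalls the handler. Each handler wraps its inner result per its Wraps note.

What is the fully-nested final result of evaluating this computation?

Answer: ((-5, 5), ())

Working:
ask @ H0 ⇒ 6
get @ H1 ⇒ 5
H0 returns -5
H1 returns (-5, 5)
H2 returns ((-5, 5), ())
= ((-5, 5), ())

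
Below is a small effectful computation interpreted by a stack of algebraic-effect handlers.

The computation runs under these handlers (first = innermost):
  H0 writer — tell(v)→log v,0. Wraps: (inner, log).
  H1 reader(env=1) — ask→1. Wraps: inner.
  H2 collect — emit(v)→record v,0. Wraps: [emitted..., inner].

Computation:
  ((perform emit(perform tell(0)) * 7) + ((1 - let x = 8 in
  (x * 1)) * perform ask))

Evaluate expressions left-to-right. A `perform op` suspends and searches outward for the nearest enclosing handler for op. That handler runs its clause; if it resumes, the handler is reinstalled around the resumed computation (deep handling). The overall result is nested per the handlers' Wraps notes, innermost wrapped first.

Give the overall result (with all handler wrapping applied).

Answer: [0, (-7, (0))]

Step-by-step:
tell(0) @ H0 ⇒ log+=0
emit(0) @ H2 ⇒ out+=0
ask @ H1 ⇒ 1
H0 returns (-7, (0))
H1 returns (-7, (0))
H2 returns [0, (-7, (0))]
= [0, (-7, (0))]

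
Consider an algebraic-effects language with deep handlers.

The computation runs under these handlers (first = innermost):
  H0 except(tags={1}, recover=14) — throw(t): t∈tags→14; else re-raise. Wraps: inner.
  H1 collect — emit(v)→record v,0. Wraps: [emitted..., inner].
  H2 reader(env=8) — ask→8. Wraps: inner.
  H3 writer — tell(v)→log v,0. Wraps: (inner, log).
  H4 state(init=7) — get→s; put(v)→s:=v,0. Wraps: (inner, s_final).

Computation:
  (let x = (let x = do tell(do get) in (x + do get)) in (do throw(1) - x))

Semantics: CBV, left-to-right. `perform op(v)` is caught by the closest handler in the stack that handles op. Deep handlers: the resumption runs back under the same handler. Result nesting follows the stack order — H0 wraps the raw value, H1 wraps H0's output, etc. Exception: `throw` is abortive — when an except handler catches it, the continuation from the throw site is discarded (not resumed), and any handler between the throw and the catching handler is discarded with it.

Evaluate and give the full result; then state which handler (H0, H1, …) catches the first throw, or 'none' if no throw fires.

Evaluation trace:
get @ H4 ⇒ 7
tell(7) @ H3 ⇒ log+=7
get @ H4 ⇒ 7
throw(1) @ H0 caught ⇒ 14
H1 returns [14]
H2 returns [14]
H3 returns ([14], (7))
H4 returns (([14], (7)), 7)
= (([14], (7)), 7)

Answer: (([14], (7)), 7) ; first throw caught by: H0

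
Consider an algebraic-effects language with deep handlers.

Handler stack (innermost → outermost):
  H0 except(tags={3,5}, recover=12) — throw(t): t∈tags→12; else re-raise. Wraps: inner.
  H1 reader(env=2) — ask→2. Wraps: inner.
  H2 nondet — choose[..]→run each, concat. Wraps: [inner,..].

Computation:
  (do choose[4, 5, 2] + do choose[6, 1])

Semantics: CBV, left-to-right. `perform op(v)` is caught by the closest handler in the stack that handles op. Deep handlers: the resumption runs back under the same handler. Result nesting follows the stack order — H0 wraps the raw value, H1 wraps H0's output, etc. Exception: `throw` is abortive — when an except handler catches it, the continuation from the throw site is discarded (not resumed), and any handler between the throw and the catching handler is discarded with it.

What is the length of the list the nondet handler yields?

Step-by-step:
choose[4, 5, 2] @ H2
  branch[0] choose=4:
    choose[6, 1] @ H2
      branch[0] choose=6:
        H0 returns 10
        H1 returns 10
        H2 returns [10]
      branch[1] choose=1:
        H0 returns 5
        H1 returns 5
        H2 returns [5]
  branch[1] choose=5:
    choose[6, 1] @ H2
      branch[0] choose=6:
        H0 returns 11
        H1 returns 11
        H2 returns [11]
      branch[1] choose=1:
        H0 returns 6
        H1 returns 6
        H2 returns [6]
  branch[2] choose=2:
    choose[6, 1] @ H2
      branch[0] choose=6:
        H0 returns 8
        H1 returns 8
        H2 returns [8]
      branch[1] choose=1:
        H0 returns 3
        H1 returns 3
        H2 returns [3]
= [10, 5, 11, 6, 8, 3]

Answer: 6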